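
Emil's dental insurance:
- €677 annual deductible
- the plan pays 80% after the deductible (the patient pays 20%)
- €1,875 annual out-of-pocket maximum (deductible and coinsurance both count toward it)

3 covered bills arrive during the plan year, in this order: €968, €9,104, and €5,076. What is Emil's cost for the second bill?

€1,139.80

Claim 1 — €968: €677 finishes the deductible; €291 goes to coinsurance; 20% of €291 = €58.20. Patient pays €735.20; OOP now €735.20.
Claim 2 — €9,104: 20% coinsurance on €9,104 = €1,820.80. That would push OOP to €2,556, over the €1,875 cap, so patient pays €1,875 − €735.20 = €1,139.80.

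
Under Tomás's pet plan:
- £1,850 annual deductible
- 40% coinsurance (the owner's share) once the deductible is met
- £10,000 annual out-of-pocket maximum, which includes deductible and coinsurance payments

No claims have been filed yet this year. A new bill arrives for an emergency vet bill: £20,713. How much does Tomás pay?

£9,395.20

Nothing has been paid toward the £1,850 deductible, so the first £1,850 of this charge is applied there.
The remaining £18,863 (= £20,713 − £1,850) moves to coinsurance.
Owner's 40% share of £18,863 is £7,545.20.
So the owner owes £1,850 + £7,545.20 = £9,395.20 before any cap.
Year-to-date out-of-pocket becomes £0 + £9,395.20 = £9,395.20, still under the £10,000 maximum, so no cap applies.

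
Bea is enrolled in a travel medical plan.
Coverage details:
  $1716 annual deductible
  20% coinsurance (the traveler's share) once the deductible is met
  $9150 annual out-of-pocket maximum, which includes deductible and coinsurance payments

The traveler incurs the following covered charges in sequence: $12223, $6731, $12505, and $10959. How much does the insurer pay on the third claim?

$10004

Claim 1 — $12223: deductible takes $1716, $10507 remains; coinsurance $10507 × 20% = $2101.40. Traveler pays $3817.40; OOP now $3817.40. Insurer: $12223 − $3817.40 = $8405.60.
Claim 2 — $6731: 20% coinsurance on $6731 = $1346.20. Traveler pays $1346.20; OOP now $5163.60. Plan pays $6731 − $1346.20 = $5384.80.
Claim 3 — $12505: deductible already satisfied, so traveler's share is 20% × $12505 = $2501. Traveler owes $2501 (running OOP $7664.60). Insurer: $12505 − $2501 = $10004.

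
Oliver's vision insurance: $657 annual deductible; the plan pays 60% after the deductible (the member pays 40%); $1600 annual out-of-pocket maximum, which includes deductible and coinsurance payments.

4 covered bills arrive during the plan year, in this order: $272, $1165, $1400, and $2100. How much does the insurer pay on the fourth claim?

Claim 1 ($272): all of it applies to the deductible. Member owes $272 (running OOP $272). Plan pays $272 − $272 = $0.
Claim 2 ($1165): $385 finishes the deductible; $780 goes to coinsurance; 40% of $780 = $312. Cost to member: $697. OOP to date $969. Plan pays $1165 − $697 = $468.
Claim 3 ($1400): deductible met; 40% of $1400 = $560. Cost to member: $560. OOP to date $1529. Plan pays $1400 − $560 = $840.
Claim 4 ($2100): deductible already satisfied, so member's share is 40% × $2100 = $840. Adding that to $1529 gives $2369, past the $1600 cap; member pays only $1600 − $1529 = $71. Insurer: $2100 − $71 = $2029.

$2029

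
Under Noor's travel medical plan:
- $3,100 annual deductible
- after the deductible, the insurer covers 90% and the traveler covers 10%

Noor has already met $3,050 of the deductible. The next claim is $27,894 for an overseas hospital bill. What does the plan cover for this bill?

Deductible still to meet: $3,100 − $3,050 = $50.
The remaining $27,844 (= $27,894 − $50) moves to coinsurance.
10% of $27,844 = $2,784.40 falls to the traveler.
That puts the traveler's cost at $50 + $2,784.40 = $2,834.40.
The plan picks up $27,894 − $2,834.40 = $25,059.60.

$25,059.60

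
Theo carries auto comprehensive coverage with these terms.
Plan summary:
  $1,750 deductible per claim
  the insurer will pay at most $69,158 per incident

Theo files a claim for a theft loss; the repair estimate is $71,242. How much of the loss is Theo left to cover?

$2,084

After the deductible, $71,242 − $1,750 = $69,492 remains.
Since $69,492 > $69,158, the payout is capped at $69,158.
Out of pocket: $71,242 − $69,158 = $2,084.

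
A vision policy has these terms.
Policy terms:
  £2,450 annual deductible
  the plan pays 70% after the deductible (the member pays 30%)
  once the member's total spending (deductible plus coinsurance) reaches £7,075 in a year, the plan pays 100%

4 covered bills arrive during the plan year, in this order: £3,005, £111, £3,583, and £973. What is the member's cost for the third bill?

£1,074.90

#1 (£3,005): £2,450 to deductible, leaving £555; member's 30% is £166.50. Member pays £2,616.50; OOP now £2,616.50.
#2 (£111): deductible already satisfied, so member's share is 30% × £111 = £33.30. Member pays £33.30; OOP now £2,649.80.
#3 (£3,583): deductible already satisfied, so member's share is 30% × £3,583 = £1,074.90. Member owes £1,074.90 (running OOP £3,724.70).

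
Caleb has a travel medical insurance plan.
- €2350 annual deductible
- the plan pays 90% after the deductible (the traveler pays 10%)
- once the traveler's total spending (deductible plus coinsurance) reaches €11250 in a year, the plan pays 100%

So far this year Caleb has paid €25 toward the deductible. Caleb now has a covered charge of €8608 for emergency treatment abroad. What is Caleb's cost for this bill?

Deductible still to meet: €2350 − €25 = €2325.
After the €2325 deductible portion, €8608 − €2325 = €6283 is subject to coinsurance.
Coinsurance: €6283 × 10% = €628.30.
That puts the traveler's cost at €2325 + €628.30 = €2953.30 before any cap.
Year-to-date out-of-pocket becomes €25 + €2953.30 = €2978.30, still under the €11250 maximum, so no cap applies.

€2953.30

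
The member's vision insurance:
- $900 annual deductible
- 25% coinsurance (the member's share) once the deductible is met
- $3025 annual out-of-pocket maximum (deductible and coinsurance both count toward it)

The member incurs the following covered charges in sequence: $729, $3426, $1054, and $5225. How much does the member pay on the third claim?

Claim 1 ($729): entire amount goes to the deductible. Member owes $729 (running OOP $729).
Claim 2 ($3426): $171 finishes the deductible; $3255 goes to coinsurance; 25% of $3255 = $813.75. Member owes $984.75 (running OOP $1713.75).
Claim 3 ($1054): 25% coinsurance on $1054 = $263.50. Cost to member: $263.50. OOP to date $1977.25.

$263.50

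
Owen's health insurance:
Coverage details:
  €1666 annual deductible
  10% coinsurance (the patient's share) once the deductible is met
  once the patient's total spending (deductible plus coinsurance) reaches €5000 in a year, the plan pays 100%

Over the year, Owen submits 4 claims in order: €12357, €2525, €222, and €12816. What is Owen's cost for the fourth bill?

€1281.60

Bill 1, €12357: €1666 finishes the deductible; €10691 goes to coinsurance; 10% of €10691 = €1069.10. Patient pays €2735.10; OOP now €2735.10.
Bill 2, €2525: deductible met; 10% of €2525 = €252.50. Cost to patient: €252.50. OOP to date €2987.60.
Bill 3, €222: 10% coinsurance on €222 = €22.20. Patient owes €22.20 (running OOP €3009.80).
Bill 4, €12816: 10% coinsurance on €12816 = €1281.60. Cost to patient: €1281.60. OOP to date €4291.40.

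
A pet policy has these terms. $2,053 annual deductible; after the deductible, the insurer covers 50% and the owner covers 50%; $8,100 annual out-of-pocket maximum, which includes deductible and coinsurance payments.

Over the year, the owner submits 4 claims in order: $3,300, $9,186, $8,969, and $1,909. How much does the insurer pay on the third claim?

#1 ($3,300): $2,053 finishes the deductible; $1,247 goes to coinsurance; coinsurance $1,247 × 50% = $623.50. Owner pays $2,676.50; OOP now $2,676.50. Plan pays $3,300 − $2,676.50 = $623.50.
#2 ($9,186): deductible met; 50% of $9,186 = $4,593. Owner pays $4,593; OOP now $7,269.50. Plan pays $9,186 − $4,593 = $4,593.
#3 ($8,969): 50% coinsurance on $8,969 = $4,484.50. Adding that to $7,269.50 gives $11,754, past the $8,100 cap; owner pays only $8,100 − $7,269.50 = $830.50. Insurer: $8,969 − $830.50 = $8,138.50.

$8,138.50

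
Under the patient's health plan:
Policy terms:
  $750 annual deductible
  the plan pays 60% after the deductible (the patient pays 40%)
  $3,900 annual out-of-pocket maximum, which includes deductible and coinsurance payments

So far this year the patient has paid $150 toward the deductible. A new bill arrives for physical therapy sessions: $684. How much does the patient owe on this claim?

$633.60

$150 of the $750 deductible is already met, leaving $600.
That leaves $684 − $600 = $84 for coinsurance.
40% of $84 = $33.60 falls to the patient.
Patient responsibility before any cap: $600 + $33.60 = $633.60.
Total out-of-pocket so far would be $150 + $633.60 = $783.60, below the $3,900 cap — no reduction.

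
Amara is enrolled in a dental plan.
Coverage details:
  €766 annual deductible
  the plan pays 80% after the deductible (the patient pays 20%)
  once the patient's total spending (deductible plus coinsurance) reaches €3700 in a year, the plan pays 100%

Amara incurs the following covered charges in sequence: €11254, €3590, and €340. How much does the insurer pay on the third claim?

#1 (€11254): €766 to deductible, leaving €10488; coinsurance €10488 × 20% = €2097.60. Patient pays €2863.60; OOP now €2863.60. Insurer: €11254 − €2863.60 = €8390.40.
#2 (€3590): deductible already satisfied, so patient's share is 20% × €3590 = €718. Cost to patient: €718. OOP to date €3581.60. Insurer: €3590 − €718 = €2872.
#3 (€340): deductible already satisfied, so patient's share is 20% × €340 = €68. Patient owes €68 (running OOP €3649.60). Plan pays €340 − €68 = €272.

€272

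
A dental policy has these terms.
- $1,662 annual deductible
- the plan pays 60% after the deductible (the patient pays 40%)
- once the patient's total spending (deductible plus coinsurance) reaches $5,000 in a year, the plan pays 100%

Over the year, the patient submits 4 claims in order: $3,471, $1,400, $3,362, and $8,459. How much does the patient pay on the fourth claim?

$709.60

Claim 1 ($3,471): $1,662 finishes the deductible; $1,809 goes to coinsurance; 40% of $1,809 = $723.60. Patient owes $2,385.60 (running OOP $2,385.60).
Claim 2 ($1,400): 40% coinsurance on $1,400 = $560. Patient pays $560; OOP now $2,945.60.
Claim 3 ($3,362): 40% coinsurance on $3,362 = $1,344.80. Patient owes $1,344.80 (running OOP $4,290.40).
Claim 4 ($8,459): 40% coinsurance on $8,459 = $3,383.60. Adding that to $4,290.40 gives $7,674, past the $5,000 cap; patient pays only $5,000 − $4,290.40 = $709.60.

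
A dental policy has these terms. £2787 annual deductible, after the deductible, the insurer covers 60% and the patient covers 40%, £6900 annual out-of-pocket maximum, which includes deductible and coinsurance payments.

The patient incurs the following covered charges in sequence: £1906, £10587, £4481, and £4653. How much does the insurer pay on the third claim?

Claim 1 (£1906): entire amount goes to the deductible. Patient pays £1906; OOP now £1906. Insurer: £1906 − £1906 = £0.
Claim 2 (£10587): £881 finishes the deductible; £9706 goes to coinsurance; 40% of £9706 = £3882.40. Patient owes £4763.40 (running OOP £6669.40). Insurer: £10587 − £4763.40 = £5823.60.
Claim 3 (£4481): deductible met; 40% of £4481 = £1792.40. Adding that to £6669.40 gives £8461.80, past the £6900 cap; patient pays only £6900 − £6669.40 = £230.60. Plan pays £4481 − £230.60 = £4250.40.

£4250.40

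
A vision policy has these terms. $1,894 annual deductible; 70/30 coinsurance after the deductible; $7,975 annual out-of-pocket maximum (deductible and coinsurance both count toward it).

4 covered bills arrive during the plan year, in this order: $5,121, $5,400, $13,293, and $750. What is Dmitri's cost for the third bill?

$3,492.90

Claim 1 ($5,121): $1,894 finishes the deductible; $3,227 goes to coinsurance; coinsurance $3,227 × 30% = $968.10. Member pays $2,862.10; OOP now $2,862.10.
Claim 2 ($5,400): 30% coinsurance on $5,400 = $1,620. Member pays $1,620; OOP now $4,482.10.
Claim 3 ($13,293): 30% coinsurance on $13,293 = $3,987.90. OOP would hit $8,470 > $7,975, so the cap limits the member to $7,975 − $4,482.10 = $3,492.90.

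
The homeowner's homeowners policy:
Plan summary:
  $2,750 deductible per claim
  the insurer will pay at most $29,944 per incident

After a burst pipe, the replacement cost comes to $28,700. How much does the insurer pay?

Less the $2,750 deductible: $28,700 − $2,750 = $25,950.
$25,950 is within the $29,944 limit, so the insurer pays $25,950.

$25,950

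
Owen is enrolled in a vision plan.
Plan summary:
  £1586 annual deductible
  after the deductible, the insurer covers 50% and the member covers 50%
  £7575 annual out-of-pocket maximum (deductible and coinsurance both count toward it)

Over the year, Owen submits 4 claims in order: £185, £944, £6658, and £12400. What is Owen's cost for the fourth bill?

£2888.50

Claim 1 (£185): entire amount goes to the deductible. Member pays £185; OOP now £185.
Claim 2 (£944): fully absorbed by the deductible. Member pays £944; OOP now £1129.
Claim 3 (£6658): £457 to deductible, leaving £6201; 50% of £6201 = £3100.50. Member pays £3557.50; OOP now £4686.50.
Claim 4 (£12400): 50% coinsurance on £12400 = £6200. That would push OOP to £10886.50, over the £7575 cap, so member pays £7575 − £4686.50 = £2888.50.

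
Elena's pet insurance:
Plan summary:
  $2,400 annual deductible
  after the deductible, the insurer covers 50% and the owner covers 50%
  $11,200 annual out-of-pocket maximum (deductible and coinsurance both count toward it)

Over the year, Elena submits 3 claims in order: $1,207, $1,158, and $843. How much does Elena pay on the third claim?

#1 ($1,207): fully absorbed by the deductible. Owner pays $1,207; OOP now $1,207.
#2 ($1,158): entire amount goes to the deductible. Owner pays $1,158; OOP now $2,365.
#3 ($843): $35 to deductible, leaving $808; 50% of $808 = $404. Cost to owner: $439. OOP to date $2,804.

$439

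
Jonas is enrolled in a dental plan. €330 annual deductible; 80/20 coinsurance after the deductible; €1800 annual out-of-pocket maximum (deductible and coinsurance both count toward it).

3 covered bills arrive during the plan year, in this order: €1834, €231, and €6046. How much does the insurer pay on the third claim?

€4923

Claim 1 — €1834: €330 finishes the deductible; €1504 goes to coinsurance; coinsurance €1504 × 20% = €300.80. Cost to patient: €630.80. OOP to date €630.80. Insurer: €1834 − €630.80 = €1203.20.
Claim 2 — €231: deductible met; 20% of €231 = €46.20. Patient pays €46.20; OOP now €677. Plan pays €231 − €46.20 = €184.80.
Claim 3 — €6046: deductible already satisfied, so patient's share is 20% × €6046 = €1209.20. Adding that to €677 gives €1886.20, past the €1800 cap; patient pays only €1800 − €677 = €1123. Plan pays €6046 − €1123 = €4923.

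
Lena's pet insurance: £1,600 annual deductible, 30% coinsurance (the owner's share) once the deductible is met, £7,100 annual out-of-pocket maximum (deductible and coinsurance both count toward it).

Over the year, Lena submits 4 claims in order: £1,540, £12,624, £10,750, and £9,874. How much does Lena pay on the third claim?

Claim 1 — £1,540: all of it applies to the deductible. Cost to owner: £1,540. OOP to date £1,540.
Claim 2 — £12,624: deductible takes £60, £12,564 remains; 30% of £12,564 = £3,769.20. Owner pays £3,829.20; OOP now £5,369.20.
Claim 3 — £10,750: 30% coinsurance on £10,750 = £3,225. OOP would hit £8,594.20 > £7,100, so the cap limits the owner to £7,100 − £5,369.20 = £1,730.80.

£1,730.80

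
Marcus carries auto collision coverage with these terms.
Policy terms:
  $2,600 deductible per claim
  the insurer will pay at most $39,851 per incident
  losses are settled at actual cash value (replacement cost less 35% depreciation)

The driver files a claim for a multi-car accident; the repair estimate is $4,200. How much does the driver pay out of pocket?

$4,070

Depreciate 35%: the covered value is $4,200 × 0.65 = $2,730.
After the deductible, $2,730 − $2,600 = $130 remains.
$130 ≤ $39,851, so the limit doesn't bind; insurer pays $130.
Driver's share is the uncovered remainder: $4,200 − $130 = $4,070.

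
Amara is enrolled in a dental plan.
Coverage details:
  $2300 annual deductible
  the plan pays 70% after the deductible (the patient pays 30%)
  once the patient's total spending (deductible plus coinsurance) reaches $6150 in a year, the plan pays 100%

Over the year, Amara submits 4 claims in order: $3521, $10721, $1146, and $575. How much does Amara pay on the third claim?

Claim 1 ($3521): $2300 to deductible, leaving $1221; 30% of $1221 = $366.30. Patient pays $2666.30; OOP now $2666.30.
Claim 2 ($10721): deductible already satisfied, so patient's share is 30% × $10721 = $3216.30. Cost to patient: $3216.30. OOP to date $5882.60.
Claim 3 ($1146): 30% coinsurance on $1146 = $343.80. That would push OOP to $6226.40, over the $6150 cap, so patient pays $6150 − $5882.60 = $267.40.

$267.40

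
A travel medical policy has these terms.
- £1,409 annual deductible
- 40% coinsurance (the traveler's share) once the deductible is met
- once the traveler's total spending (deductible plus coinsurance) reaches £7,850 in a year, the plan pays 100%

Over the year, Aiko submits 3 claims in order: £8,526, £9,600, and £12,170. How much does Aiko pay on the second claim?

Bill 1, £8,526: £1,409 finishes the deductible; £7,117 goes to coinsurance; coinsurance £7,117 × 40% = £2,846.80. Cost to traveler: £4,255.80. OOP to date £4,255.80.
Bill 2, £9,600: 40% coinsurance on £9,600 = £3,840. OOP would hit £8,095.80 > £7,850, so the cap limits the traveler to £7,850 − £4,255.80 = £3,594.20.

£3,594.20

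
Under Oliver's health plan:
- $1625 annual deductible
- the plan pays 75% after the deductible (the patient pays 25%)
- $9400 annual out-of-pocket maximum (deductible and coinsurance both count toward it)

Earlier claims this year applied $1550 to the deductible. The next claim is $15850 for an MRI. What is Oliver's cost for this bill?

$4018.75

$1550 of the $1625 deductible is already met, leaving $75.
The remaining $15775 (= $15850 − $75) moves to coinsurance.
25% of $15775 = $3943.75 falls to the patient.
Patient responsibility before any cap: $75 + $3943.75 = $4018.75.
Total out-of-pocket so far would be $1550 + $4018.75 = $5568.75, below the $9400 cap — no reduction.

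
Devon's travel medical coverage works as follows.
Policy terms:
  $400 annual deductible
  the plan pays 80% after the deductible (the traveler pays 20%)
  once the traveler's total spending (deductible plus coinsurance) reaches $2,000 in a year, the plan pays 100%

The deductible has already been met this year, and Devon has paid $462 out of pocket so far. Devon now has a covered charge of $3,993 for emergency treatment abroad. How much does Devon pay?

With the deductible met, the entire $3,993 is subject to coinsurance.
Traveler's 20% share of $3,993 is $798.60.
Year-to-date out-of-pocket becomes $462 + $798.60 = $1,260.60, still under the $2,000 maximum, so no cap applies.

$798.60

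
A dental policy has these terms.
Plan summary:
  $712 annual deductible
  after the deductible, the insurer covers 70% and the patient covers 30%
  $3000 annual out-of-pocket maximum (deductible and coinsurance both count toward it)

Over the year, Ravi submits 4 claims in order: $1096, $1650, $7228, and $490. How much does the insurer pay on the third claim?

$5550.20

Claim 1 — $1096: $712 finishes the deductible; $384 goes to coinsurance; patient's 30% is $115.20. Cost to patient: $827.20. OOP to date $827.20. Plan pays $1096 − $827.20 = $268.80.
Claim 2 — $1650: deductible already satisfied, so patient's share is 30% × $1650 = $495. Patient owes $495 (running OOP $1322.20). Plan pays $1650 − $495 = $1155.
Claim 3 — $7228: 30% coinsurance on $7228 = $2168.40. OOP would hit $3490.60 > $3000, so the cap limits the patient to $3000 − $1322.20 = $1677.80. Insurer: $7228 − $1677.80 = $5550.20.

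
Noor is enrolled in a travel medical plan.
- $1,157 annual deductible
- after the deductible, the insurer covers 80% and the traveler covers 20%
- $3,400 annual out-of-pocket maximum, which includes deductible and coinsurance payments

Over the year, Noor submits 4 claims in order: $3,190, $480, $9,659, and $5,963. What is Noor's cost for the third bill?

Claim 1 ($3,190): deductible takes $1,157, $2,033 remains; coinsurance $2,033 × 20% = $406.60. Traveler pays $1,563.60; OOP now $1,563.60.
Claim 2 ($480): 20% coinsurance on $480 = $96. Traveler pays $96; OOP now $1,659.60.
Claim 3 ($9,659): deductible met; 20% of $9,659 = $1,931.80. OOP would hit $3,591.40 > $3,400, so the cap limits the traveler to $3,400 − $1,659.60 = $1,740.40.

$1,740.40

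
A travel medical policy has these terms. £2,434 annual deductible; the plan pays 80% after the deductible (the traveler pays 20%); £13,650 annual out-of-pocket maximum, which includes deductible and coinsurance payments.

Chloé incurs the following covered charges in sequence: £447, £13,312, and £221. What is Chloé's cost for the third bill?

£44.20

Claim 1 (£447): entire amount goes to the deductible. Traveler owes £447 (running OOP £447).
Claim 2 (£13,312): deductible takes £1,987, £11,325 remains; 20% of £11,325 = £2,265. Cost to traveler: £4,252. OOP to date £4,699.
Claim 3 (£221): 20% coinsurance on £221 = £44.20. Traveler owes £44.20 (running OOP £4,743.20).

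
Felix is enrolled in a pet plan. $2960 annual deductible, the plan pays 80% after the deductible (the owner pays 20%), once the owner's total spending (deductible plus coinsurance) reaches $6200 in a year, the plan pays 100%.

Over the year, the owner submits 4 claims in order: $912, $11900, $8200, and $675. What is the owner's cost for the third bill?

Claim 1 — $912: all of it applies to the deductible. Owner owes $912 (running OOP $912).
Claim 2 — $11900: deductible takes $2048, $9852 remains; owner's 20% is $1970.40. Owner owes $4018.40 (running OOP $4930.40).
Claim 3 — $8200: 20% coinsurance on $8200 = $1640. That would push OOP to $6570.40, over the $6200 cap, so owner pays $6200 − $4930.40 = $1269.60.

$1269.60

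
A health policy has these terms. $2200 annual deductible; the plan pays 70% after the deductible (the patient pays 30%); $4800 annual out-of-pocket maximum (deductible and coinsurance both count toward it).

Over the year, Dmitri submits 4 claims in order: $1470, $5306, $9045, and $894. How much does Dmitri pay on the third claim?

Claim 1 — $1470: fully absorbed by the deductible. Cost to patient: $1470. OOP to date $1470.
Claim 2 — $5306: $730 finishes the deductible; $4576 goes to coinsurance; 30% of $4576 = $1372.80. Patient pays $2102.80; OOP now $3572.80.
Claim 3 — $9045: deductible already satisfied, so patient's share is 30% × $9045 = $2713.50. Adding that to $3572.80 gives $6286.30, past the $4800 cap; patient pays only $4800 − $3572.80 = $1227.20.

$1227.20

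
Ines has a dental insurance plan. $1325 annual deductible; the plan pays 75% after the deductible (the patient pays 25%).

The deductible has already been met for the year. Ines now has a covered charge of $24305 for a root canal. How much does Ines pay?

$6076.25

The deductible is already satisfied, so the full bill goes to coinsurance.
Patient's 25% share of $24305 is $6076.25.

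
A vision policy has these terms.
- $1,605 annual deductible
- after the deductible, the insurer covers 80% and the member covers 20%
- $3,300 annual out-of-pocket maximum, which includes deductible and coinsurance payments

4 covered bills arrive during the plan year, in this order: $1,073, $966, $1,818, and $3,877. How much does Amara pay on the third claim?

$363.60

Claim 1 — $1,073: fully absorbed by the deductible. Member pays $1,073; OOP now $1,073.
Claim 2 — $966: $532 finishes the deductible; $434 goes to coinsurance; 20% of $434 = $86.80. Member owes $618.80 (running OOP $1,691.80).
Claim 3 — $1,818: deductible already satisfied, so member's share is 20% × $1,818 = $363.60. Cost to member: $363.60. OOP to date $2,055.40.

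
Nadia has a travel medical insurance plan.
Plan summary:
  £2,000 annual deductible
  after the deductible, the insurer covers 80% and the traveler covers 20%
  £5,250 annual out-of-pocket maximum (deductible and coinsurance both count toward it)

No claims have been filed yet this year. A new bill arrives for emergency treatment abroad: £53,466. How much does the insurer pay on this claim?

Deductible not yet touched, so the first £2,000 of the bill goes to the deductible.
The remaining £51,466 (= £53,466 − £2,000) moves to coinsurance.
Traveler's 20% share of £51,466 is £10,293.20.
That puts the traveler's cost at £2,000 + £10,293.20 = £12,293.20 before any cap.
Year-to-date out-of-pocket would reach £0 + £12,293.20 = £12,293.20, above the £5,250 maximum, so the traveler pays only £5,250 − £0 = £5,250.
The plan picks up £53,466 − £5,250 = £48,216.

£48,216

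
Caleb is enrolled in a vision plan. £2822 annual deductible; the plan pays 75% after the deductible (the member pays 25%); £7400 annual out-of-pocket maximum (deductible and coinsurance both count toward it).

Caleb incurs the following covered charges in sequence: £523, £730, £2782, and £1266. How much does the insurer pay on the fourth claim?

Claim 1 — £523: entire amount goes to the deductible. Member owes £523 (running OOP £523). Plan pays £523 − £523 = £0.
Claim 2 — £730: all of it applies to the deductible. Member owes £730 (running OOP £1253). Plan pays £730 − £730 = £0.
Claim 3 — £2782: deductible takes £1569, £1213 remains; coinsurance £1213 × 25% = £303.25. Cost to member: £1872.25. OOP to date £3125.25. Insurer: £2782 − £1872.25 = £909.75.
Claim 4 — £1266: 25% coinsurance on £1266 = £316.50. Member owes £316.50 (running OOP £3441.75). Insurer: £1266 − £316.50 = £949.50.

£949.50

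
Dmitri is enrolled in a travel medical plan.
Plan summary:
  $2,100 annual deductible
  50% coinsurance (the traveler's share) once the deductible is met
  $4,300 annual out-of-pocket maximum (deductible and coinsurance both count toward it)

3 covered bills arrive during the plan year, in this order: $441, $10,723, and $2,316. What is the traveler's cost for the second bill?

Claim 1 — $441: fully absorbed by the deductible. Traveler owes $441 (running OOP $441).
Claim 2 — $10,723: $1,659 to deductible, leaving $9,064; 50% of $9,064 = $4,532. Together that's $1,659 + $4,532 = $6,191. Adding that to $441 gives $6,632, past the $4,300 cap; traveler pays only $4,300 − $441 = $3,859.

$3,859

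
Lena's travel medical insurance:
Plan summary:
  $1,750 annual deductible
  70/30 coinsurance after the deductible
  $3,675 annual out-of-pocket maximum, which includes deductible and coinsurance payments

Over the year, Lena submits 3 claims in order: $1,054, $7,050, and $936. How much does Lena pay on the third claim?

Bill 1, $1,054: entire amount goes to the deductible. Traveler owes $1,054 (running OOP $1,054).
Bill 2, $7,050: deductible takes $696, $6,354 remains; coinsurance $6,354 × 30% = $1,906.20. Traveler pays $2,602.20; OOP now $3,656.20.
Bill 3, $936: 30% coinsurance on $936 = $280.80. OOP would hit $3,937 > $3,675, so the cap limits the traveler to $3,675 − $3,656.20 = $18.80.

$18.80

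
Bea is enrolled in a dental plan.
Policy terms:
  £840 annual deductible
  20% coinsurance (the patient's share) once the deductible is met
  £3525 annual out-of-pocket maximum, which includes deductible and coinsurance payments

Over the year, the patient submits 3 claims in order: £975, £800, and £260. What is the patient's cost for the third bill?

£52

Bill 1, £975: deductible takes £840, £135 remains; 20% of £135 = £27. Patient pays £867; OOP now £867.
Bill 2, £800: deductible already satisfied, so patient's share is 20% × £800 = £160. Patient pays £160; OOP now £1027.
Bill 3, £260: 20% coinsurance on £260 = £52. Cost to patient: £52. OOP to date £1079.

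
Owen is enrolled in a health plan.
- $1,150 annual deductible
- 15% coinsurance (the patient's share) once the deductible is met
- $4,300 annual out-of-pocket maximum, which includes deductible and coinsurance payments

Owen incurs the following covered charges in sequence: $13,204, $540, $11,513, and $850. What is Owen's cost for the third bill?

$1,260.90

Claim 1 ($13,204): $1,150 finishes the deductible; $12,054 goes to coinsurance; coinsurance $12,054 × 15% = $1,808.10. Patient pays $2,958.10; OOP now $2,958.10.
Claim 2 ($540): 15% coinsurance on $540 = $81. Patient owes $81 (running OOP $3,039.10).
Claim 3 ($11,513): deductible already satisfied, so patient's share is 15% × $11,513 = $1,726.95. OOP would hit $4,766.05 > $4,300, so the cap limits the patient to $4,300 − $3,039.10 = $1,260.90.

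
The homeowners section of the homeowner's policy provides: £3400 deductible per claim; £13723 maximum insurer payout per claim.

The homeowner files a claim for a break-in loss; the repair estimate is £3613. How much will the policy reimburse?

£213

After the deductible, £3613 − £3400 = £213 remains.
£213 ≤ £13723, so the limit doesn't bind; insurer pays £213.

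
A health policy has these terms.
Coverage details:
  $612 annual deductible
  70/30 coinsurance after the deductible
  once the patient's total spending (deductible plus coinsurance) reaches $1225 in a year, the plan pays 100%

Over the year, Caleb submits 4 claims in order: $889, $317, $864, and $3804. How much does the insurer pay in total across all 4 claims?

#1 ($889): deductible takes $612, $277 remains; 30% of $277 = $83.10. Cost to patient: $695.10. OOP to date $695.10. Insurer: $889 − $695.10 = $193.90.
#2 ($317): 30% coinsurance on $317 = $95.10. Cost to patient: $95.10. OOP to date $790.20. Plan pays $317 − $95.10 = $221.90.
#3 ($864): deductible already satisfied, so patient's share is 30% × $864 = $259.20. Cost to patient: $259.20. OOP to date $1049.40. Insurer: $864 − $259.20 = $604.80.
#4 ($3804): 30% coinsurance on $3804 = $1141.20. Adding that to $1049.40 gives $2190.60, past the $1225 cap; patient pays only $1225 − $1049.40 = $175.60. Plan pays $3804 − $175.60 = $3628.40.
Insurer total: $193.90 + $221.90 + $604.80 + $3628.40 = $4649.

$4649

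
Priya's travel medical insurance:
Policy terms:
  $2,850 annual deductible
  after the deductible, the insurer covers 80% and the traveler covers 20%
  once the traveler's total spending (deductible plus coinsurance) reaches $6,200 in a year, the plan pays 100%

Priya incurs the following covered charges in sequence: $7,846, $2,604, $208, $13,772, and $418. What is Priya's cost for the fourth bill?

Claim 1 — $7,846: $2,850 finishes the deductible; $4,996 goes to coinsurance; 20% of $4,996 = $999.20. Traveler pays $3,849.20; OOP now $3,849.20.
Claim 2 — $2,604: deductible met; 20% of $2,604 = $520.80. Traveler pays $520.80; OOP now $4,370.
Claim 3 — $208: deductible already satisfied, so traveler's share is 20% × $208 = $41.60. Traveler owes $41.60 (running OOP $4,411.60).
Claim 4 — $13,772: deductible met; 20% of $13,772 = $2,754.40. OOP would hit $7,166 > $6,200, so the cap limits the traveler to $6,200 − $4,411.60 = $1,788.40.

$1,788.40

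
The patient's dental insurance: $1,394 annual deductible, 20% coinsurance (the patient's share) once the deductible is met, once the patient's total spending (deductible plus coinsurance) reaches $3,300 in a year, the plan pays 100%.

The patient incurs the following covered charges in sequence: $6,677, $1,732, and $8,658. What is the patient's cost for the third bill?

$503

Bill 1, $6,677: $1,394 finishes the deductible; $5,283 goes to coinsurance; 20% of $5,283 = $1,056.60. Cost to patient: $2,450.60. OOP to date $2,450.60.
Bill 2, $1,732: deductible already satisfied, so patient's share is 20% × $1,732 = $346.40. Patient pays $346.40; OOP now $2,797.
Bill 3, $8,658: deductible met; 20% of $8,658 = $1,731.60. Adding that to $2,797 gives $4,528.60, past the $3,300 cap; patient pays only $3,300 − $2,797 = $503.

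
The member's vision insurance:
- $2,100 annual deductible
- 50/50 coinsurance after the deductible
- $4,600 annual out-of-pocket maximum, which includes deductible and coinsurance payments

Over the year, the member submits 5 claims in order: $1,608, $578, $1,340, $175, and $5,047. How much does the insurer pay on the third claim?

$670

Claim 1 — $1,608: entire amount goes to the deductible. Member pays $1,608; OOP now $1,608. Plan pays $1,608 − $1,608 = $0.
Claim 2 — $578: deductible takes $492, $86 remains; member's 50% is $43. Member pays $535; OOP now $2,143. Insurer: $578 − $535 = $43.
Claim 3 — $1,340: 50% coinsurance on $1,340 = $670. Member pays $670; OOP now $2,813. Insurer: $1,340 − $670 = $670.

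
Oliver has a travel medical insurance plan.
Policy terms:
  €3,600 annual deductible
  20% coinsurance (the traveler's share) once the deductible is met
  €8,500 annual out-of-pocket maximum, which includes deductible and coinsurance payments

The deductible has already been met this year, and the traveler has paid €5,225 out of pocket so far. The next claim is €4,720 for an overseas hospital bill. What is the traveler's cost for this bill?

€944

The deductible is already satisfied, so the full bill goes to coinsurance.
Traveler's 20% share of €4,720 is €944.
Cumulative spending €5,225 + €944 = €6,169 stays under the €8,500 maximum.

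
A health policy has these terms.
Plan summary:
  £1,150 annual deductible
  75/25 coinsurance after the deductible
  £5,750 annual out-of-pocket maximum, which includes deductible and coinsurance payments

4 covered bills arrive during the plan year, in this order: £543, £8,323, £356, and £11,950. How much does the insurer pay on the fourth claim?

Claim 1 — £543: all of it applies to the deductible. Patient pays £543; OOP now £543. Insurer: £543 − £543 = £0.
Claim 2 — £8,323: £607 finishes the deductible; £7,716 goes to coinsurance; 25% of £7,716 = £1,929. Cost to patient: £2,536. OOP to date £3,079. Insurer: £8,323 − £2,536 = £5,787.
Claim 3 — £356: deductible met; 25% of £356 = £89. Patient owes £89 (running OOP £3,168). Insurer: £356 − £89 = £267.
Claim 4 — £11,950: deductible already satisfied, so patient's share is 25% × £11,950 = £2,987.50. That would push OOP to £6,155.50, over the £5,750 cap, so patient pays £5,750 − £3,168 = £2,582. Plan pays £11,950 − £2,582 = £9,368.

£9,368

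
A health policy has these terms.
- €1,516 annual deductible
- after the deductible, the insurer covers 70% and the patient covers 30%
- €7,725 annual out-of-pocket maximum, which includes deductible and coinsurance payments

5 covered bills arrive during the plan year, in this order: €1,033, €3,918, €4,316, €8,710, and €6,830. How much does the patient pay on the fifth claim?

Claim 1 (€1,033): entire amount goes to the deductible. Patient pays €1,033; OOP now €1,033.
Claim 2 (€3,918): deductible takes €483, €3,435 remains; 30% of €3,435 = €1,030.50. Cost to patient: €1,513.50. OOP to date €2,546.50.
Claim 3 (€4,316): 30% coinsurance on €4,316 = €1,294.80. Patient owes €1,294.80 (running OOP €3,841.30).
Claim 4 (€8,710): 30% coinsurance on €8,710 = €2,613. Patient owes €2,613 (running OOP €6,454.30).
Claim 5 (€6,830): deductible met; 30% of €6,830 = €2,049. That would push OOP to €8,503.30, over the €7,725 cap, so patient pays €7,725 − €6,454.30 = €1,270.70.

€1,270.70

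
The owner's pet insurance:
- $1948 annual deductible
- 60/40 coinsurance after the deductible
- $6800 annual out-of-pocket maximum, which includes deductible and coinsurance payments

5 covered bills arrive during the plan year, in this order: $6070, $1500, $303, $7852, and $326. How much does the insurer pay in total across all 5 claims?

Bill 1, $6070: $1948 to deductible, leaving $4122; coinsurance $4122 × 40% = $1648.80. Owner pays $3596.80; OOP now $3596.80. Insurer: $6070 − $3596.80 = $2473.20.
Bill 2, $1500: deductible already satisfied, so owner's share is 40% × $1500 = $600. Owner pays $600; OOP now $4196.80. Insurer: $1500 − $600 = $900.
Bill 3, $303: deductible already satisfied, so owner's share is 40% × $303 = $121.20. Owner pays $121.20; OOP now $4318. Plan pays $303 − $121.20 = $181.80.
Bill 4, $7852: deductible already satisfied, so owner's share is 40% × $7852 = $3140.80. Adding that to $4318 gives $7458.80, past the $6800 cap; owner pays only $6800 − $4318 = $2482. Plan pays $7852 − $2482 = $5370.
Bill 5, $326: deductible met; 40% of $326 = $130.40. Adding that to $6800 gives $6930.40, past the $6800 cap; owner pays only $6800 − $6800 = $0. Insurer: $326 − $0 = $326.
Insurer total = bills − owner's total = $16051 − $6800 = $9251.

$9251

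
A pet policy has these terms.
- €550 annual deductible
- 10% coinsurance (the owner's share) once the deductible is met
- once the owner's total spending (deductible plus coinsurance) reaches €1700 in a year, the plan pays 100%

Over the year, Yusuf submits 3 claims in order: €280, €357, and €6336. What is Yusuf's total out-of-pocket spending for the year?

Bill 1, €280: all of it applies to the deductible. Owner pays €280; OOP now €280.
Bill 2, €357: deductible takes €270, €87 remains; owner's 10% is €8.70. Owner pays €278.70; OOP now €558.70.
Bill 3, €6336: deductible met; 10% of €6336 = €633.60. Owner pays €633.60; OOP now €1192.30.
Summing the owner's payments: €280 + €278.70 + €633.60 = €1192.30.

€1192.30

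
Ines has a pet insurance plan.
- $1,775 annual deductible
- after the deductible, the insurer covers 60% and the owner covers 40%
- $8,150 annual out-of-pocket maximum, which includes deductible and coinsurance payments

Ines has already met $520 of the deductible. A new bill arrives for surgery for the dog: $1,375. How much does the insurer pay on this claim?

$72

Deductible still to meet: $1,775 − $520 = $1,255.
The remaining $120 (= $1,375 − $1,255) moves to coinsurance.
Coinsurance: $120 × 40% = $48.
That puts the owner's cost at $1,255 + $48 = $1,303 before any cap.
Total out-of-pocket so far would be $520 + $1,303 = $1,823, below the $8,150 cap — no reduction.
The plan picks up $1,375 − $1,303 = $72.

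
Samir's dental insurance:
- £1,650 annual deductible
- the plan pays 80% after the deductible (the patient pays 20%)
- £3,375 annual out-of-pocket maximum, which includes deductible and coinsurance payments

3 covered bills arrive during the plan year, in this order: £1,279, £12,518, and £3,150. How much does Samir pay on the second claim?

#1 (£1,279): all of it applies to the deductible. Cost to patient: £1,279. OOP to date £1,279.
#2 (£12,518): £371 finishes the deductible; £12,147 goes to coinsurance; 20% of £12,147 = £2,429.40. Deductible plus coinsurance: £371 + £2,429.40 = £2,800.40. That would push OOP to £4,079.40, over the £3,375 cap, so patient pays £3,375 − £1,279 = £2,096.

£2,096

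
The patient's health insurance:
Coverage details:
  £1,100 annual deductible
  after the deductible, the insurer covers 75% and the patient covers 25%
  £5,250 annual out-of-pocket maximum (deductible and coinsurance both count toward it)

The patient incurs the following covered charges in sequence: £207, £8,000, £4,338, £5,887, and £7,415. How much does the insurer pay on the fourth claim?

£4,598.25

Claim 1 (£207): entire amount goes to the deductible. Patient pays £207; OOP now £207. Insurer: £207 − £207 = £0.
Claim 2 (£8,000): £893 finishes the deductible; £7,107 goes to coinsurance; patient's 25% is £1,776.75. Cost to patient: £2,669.75. OOP to date £2,876.75. Insurer: £8,000 − £2,669.75 = £5,330.25.
Claim 3 (£4,338): 25% coinsurance on £4,338 = £1,084.50. Patient owes £1,084.50 (running OOP £3,961.25). Plan pays £4,338 − £1,084.50 = £3,253.50.
Claim 4 (£5,887): 25% coinsurance on £5,887 = £1,471.75. That would push OOP to £5,433, over the £5,250 cap, so patient pays £5,250 − £3,961.25 = £1,288.75. Insurer: £5,887 − £1,288.75 = £4,598.25.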